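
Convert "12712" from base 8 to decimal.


Input: "12712" in base 8
Positional expansion:
  Digit '1' (value 1) x 8^4 = 4096
  Digit '2' (value 2) x 8^3 = 1024
  Digit '7' (value 7) x 8^2 = 448
  Digit '1' (value 1) x 8^1 = 8
  Digit '2' (value 2) x 8^0 = 2
Sum = 5578

5578


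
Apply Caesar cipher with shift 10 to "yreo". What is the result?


Caesar cipher: shift "yreo" by 10
  'y' (pos 24) + 10 = pos 8 = 'i'
  'r' (pos 17) + 10 = pos 1 = 'b'
  'e' (pos 4) + 10 = pos 14 = 'o'
  'o' (pos 14) + 10 = pos 24 = 'y'
Result: iboy

iboy


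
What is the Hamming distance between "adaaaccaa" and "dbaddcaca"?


Comparing "adaaaccaa" and "dbaddcaca" position by position:
  Position 0: 'a' vs 'd' => differ
  Position 1: 'd' vs 'b' => differ
  Position 2: 'a' vs 'a' => same
  Position 3: 'a' vs 'd' => differ
  Position 4: 'a' vs 'd' => differ
  Position 5: 'c' vs 'c' => same
  Position 6: 'c' vs 'a' => differ
  Position 7: 'a' vs 'c' => differ
  Position 8: 'a' vs 'a' => same
Total differences (Hamming distance): 6

6


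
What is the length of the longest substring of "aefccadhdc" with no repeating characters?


Input: "aefccadhdc"
Sliding window (track last position of each char):
  Position 0 ('a'): window [0,0] length 1 -- new best
  Position 1 ('e'): window [0,1] length 2 -- new best
  Position 2 ('f'): window [0,2] length 3 -- new best
  Position 3 ('c'): window [0,3] length 4 -- new best
  Position 4 ('c'): repeat (last at 3), move window start to 4
  Position 4 ('c'): window [4,4] length 1
  Position 5 ('a'): window [4,5] length 2
  Position 6 ('d'): window [4,6] length 3
  Position 7 ('h'): window [4,7] length 4
  Position 8 ('d'): repeat (last at 6), move window start to 7
  Position 8 ('d'): window [7,8] length 2
  Position 9 ('c'): window [7,9] length 3
Longest substring with no repeats: "aefc" with length 4

4


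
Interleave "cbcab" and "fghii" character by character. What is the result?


Interleaving "cbcab" and "fghii":
  Position 0: 'c' from first, 'f' from second => "cf"
  Position 1: 'b' from first, 'g' from second => "bg"
  Position 2: 'c' from first, 'h' from second => "ch"
  Position 3: 'a' from first, 'i' from second => "ai"
  Position 4: 'b' from first, 'i' from second => "bi"
Result: cfbgchaibi

cfbgchaibi


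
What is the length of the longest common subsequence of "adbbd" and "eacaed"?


LCS of "adbbd" and "eacaed"
DP table:
           e    a    c    a    e    d
      0    0    0    0    0    0    0
  a   0    0    1    1    1    1    1
  d   0    0    1    1    1    1    2
  b   0    0    1    1    1    1    2
  b   0    0    1    1    1    1    2
  d   0    0    1    1    1    1    2
LCS length = dp[5][6] = 2

2


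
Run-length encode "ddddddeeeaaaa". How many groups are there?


Input: ddddddeeeaaaa
Scanning for consecutive runs:
  Group 1: 'd' x 6 (positions 0-5)
  Group 2: 'e' x 3 (positions 6-8)
  Group 3: 'a' x 4 (positions 9-12)
Total groups: 3

3


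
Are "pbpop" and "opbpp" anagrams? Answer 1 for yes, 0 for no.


Strings: "pbpop", "opbpp"
Sorted first:  boppp
Sorted second: boppp
Sorted forms match => anagrams

1


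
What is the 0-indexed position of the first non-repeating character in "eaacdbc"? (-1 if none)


Input: eaacdbc
Character frequencies:
  'a': 2
  'b': 1
  'c': 2
  'd': 1
  'e': 1
Scanning left to right for freq == 1:
  Position 0 ('e'): unique! => answer = 0

0


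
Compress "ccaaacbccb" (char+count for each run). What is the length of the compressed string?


Input: ccaaacbccb
Runs:
  'c' x 2 => "c2"
  'a' x 3 => "a3"
  'c' x 1 => "c1"
  'b' x 1 => "b1"
  'c' x 2 => "c2"
  'b' x 1 => "b1"
Compressed: "c2a3c1b1c2b1"
Compressed length: 12

12


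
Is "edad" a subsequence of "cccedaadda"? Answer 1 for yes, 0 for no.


Check if "edad" is a subsequence of "cccedaadda"
Greedy scan:
  Position 0 ('c'): no match needed
  Position 1 ('c'): no match needed
  Position 2 ('c'): no match needed
  Position 3 ('e'): matches sub[0] = 'e'
  Position 4 ('d'): matches sub[1] = 'd'
  Position 5 ('a'): matches sub[2] = 'a'
  Position 6 ('a'): no match needed
  Position 7 ('d'): matches sub[3] = 'd'
  Position 8 ('d'): no match needed
  Position 9 ('a'): no match needed
All 4 characters matched => is a subsequence

1


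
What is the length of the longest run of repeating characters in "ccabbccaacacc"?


Input: "ccabbccaacacc"
Scanning for longest run:
  Position 1 ('c'): continues run of 'c', length=2
  Position 2 ('a'): new char, reset run to 1
  Position 3 ('b'): new char, reset run to 1
  Position 4 ('b'): continues run of 'b', length=2
  Position 5 ('c'): new char, reset run to 1
  Position 6 ('c'): continues run of 'c', length=2
  Position 7 ('a'): new char, reset run to 1
  Position 8 ('a'): continues run of 'a', length=2
  Position 9 ('c'): new char, reset run to 1
  Position 10 ('a'): new char, reset run to 1
  Position 11 ('c'): new char, reset run to 1
  Position 12 ('c'): continues run of 'c', length=2
Longest run: 'c' with length 2

2


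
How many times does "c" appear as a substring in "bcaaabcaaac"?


Searching for "c" in "bcaaabcaaac"
Scanning each position:
  Position 0: "b" => no
  Position 1: "c" => MATCH
  Position 2: "a" => no
  Position 3: "a" => no
  Position 4: "a" => no
  Position 5: "b" => no
  Position 6: "c" => MATCH
  Position 7: "a" => no
  Position 8: "a" => no
  Position 9: "a" => no
  Position 10: "c" => MATCH
Total occurrences: 3

3


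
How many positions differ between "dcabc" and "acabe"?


Comparing "dcabc" and "acabe" position by position:
  Position 0: 'd' vs 'a' => DIFFER
  Position 1: 'c' vs 'c' => same
  Position 2: 'a' vs 'a' => same
  Position 3: 'b' vs 'b' => same
  Position 4: 'c' vs 'e' => DIFFER
Positions that differ: 2

2


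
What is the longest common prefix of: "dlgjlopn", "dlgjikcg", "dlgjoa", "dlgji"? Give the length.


Words: dlgjlopn, dlgjikcg, dlgjoa, dlgji
  Position 0: all 'd' => match
  Position 1: all 'l' => match
  Position 2: all 'g' => match
  Position 3: all 'j' => match
  Position 4: ('l', 'i', 'o', 'i') => mismatch, stop
LCP = "dlgj" (length 4)

4


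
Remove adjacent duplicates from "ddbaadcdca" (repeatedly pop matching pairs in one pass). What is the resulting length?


Input: ddbaadcdca
Stack-based adjacent duplicate removal:
  Read 'd': push. Stack: d
  Read 'd': matches stack top 'd' => pop. Stack: (empty)
  Read 'b': push. Stack: b
  Read 'a': push. Stack: ba
  Read 'a': matches stack top 'a' => pop. Stack: b
  Read 'd': push. Stack: bd
  Read 'c': push. Stack: bdc
  Read 'd': push. Stack: bdcd
  Read 'c': push. Stack: bdcdc
  Read 'a': push. Stack: bdcdca
Final stack: "bdcdca" (length 6)

6


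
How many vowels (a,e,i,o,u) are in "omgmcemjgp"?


Input: omgmcemjgp
Checking each character:
  'o' at position 0: vowel (running total: 1)
  'm' at position 1: consonant
  'g' at position 2: consonant
  'm' at position 3: consonant
  'c' at position 4: consonant
  'e' at position 5: vowel (running total: 2)
  'm' at position 6: consonant
  'j' at position 7: consonant
  'g' at position 8: consonant
  'p' at position 9: consonant
Total vowels: 2

2


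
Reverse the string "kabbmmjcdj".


Input: kabbmmjcdj
Reading characters right to left:
  Position 9: 'j'
  Position 8: 'd'
  Position 7: 'c'
  Position 6: 'j'
  Position 5: 'm'
  Position 4: 'm'
  Position 3: 'b'
  Position 2: 'b'
  Position 1: 'a'
  Position 0: 'k'
Reversed: jdcjmmbbak

jdcjmmbbak


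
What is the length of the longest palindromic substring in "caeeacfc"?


Input: "caeeacfc"
Checking substrings for palindromes:
  [0:6] "caeeac" (len 6) => palindrome
  [1:5] "aeea" (len 4) => palindrome
  [5:8] "cfc" (len 3) => palindrome
  [2:4] "ee" (len 2) => palindrome
Longest palindromic substring: "caeeac" with length 6

6


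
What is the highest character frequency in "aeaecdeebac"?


Input: aeaecdeebac
Character counts:
  'a': 3
  'b': 1
  'c': 2
  'd': 1
  'e': 4
Maximum frequency: 4

4


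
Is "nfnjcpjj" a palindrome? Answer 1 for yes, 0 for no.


Input: nfnjcpjj
Reversed: jjpcjnfn
  Compare pos 0 ('n') with pos 7 ('j'): MISMATCH
  Compare pos 1 ('f') with pos 6 ('j'): MISMATCH
  Compare pos 2 ('n') with pos 5 ('p'): MISMATCH
  Compare pos 3 ('j') with pos 4 ('c'): MISMATCH
Result: not a palindrome

0


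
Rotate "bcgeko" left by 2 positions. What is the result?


Input: "bcgeko", rotate left by 2
First 2 characters: "bc"
Remaining characters: "geko"
Concatenate remaining + first: "geko" + "bc" = "gekobc"

gekobc


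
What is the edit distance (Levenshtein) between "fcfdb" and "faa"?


Computing edit distance: "fcfdb" -> "faa"
DP table:
           f    a    a
      0    1    2    3
  f   1    0    1    2
  c   2    1    1    2
  f   3    2    2    2
  d   4    3    3    3
  b   5    4    4    4
Edit distance = dp[5][3] = 4

4


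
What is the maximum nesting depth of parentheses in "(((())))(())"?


Input: "(((())))(())"
Tracking depth:
  Position 0 '(': depth becomes 1
  Position 1 '(': depth becomes 2
  Position 2 '(': depth becomes 3
  Position 3 '(': depth becomes 4
  Position 4 ')': depth becomes 3
  Position 5 ')': depth becomes 2
  Position 6 ')': depth becomes 1
  Position 7 ')': depth becomes 0
  Position 8 '(': depth becomes 1
  Position 9 '(': depth becomes 2
  Position 10 ')': depth becomes 1
  Position 11 ')': depth becomes 0
Maximum depth reached: 4

4


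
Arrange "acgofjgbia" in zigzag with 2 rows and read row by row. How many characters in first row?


Zigzag "acgofjgbia" into 2 rows:
Placing characters:
  'a' => row 0
  'c' => row 1
  'g' => row 0
  'o' => row 1
  'f' => row 0
  'j' => row 1
  'g' => row 0
  'b' => row 1
  'i' => row 0
  'a' => row 1
Rows:
  Row 0: "agfgi"
  Row 1: "cojba"
First row length: 5

5


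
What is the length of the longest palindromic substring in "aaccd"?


Input: "aaccd"
Checking substrings for palindromes:
  [0:2] "aa" (len 2) => palindrome
  [2:4] "cc" (len 2) => palindrome
Longest palindromic substring: "aa" with length 2

2


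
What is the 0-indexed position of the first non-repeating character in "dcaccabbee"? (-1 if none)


Input: dcaccabbee
Character frequencies:
  'a': 2
  'b': 2
  'c': 3
  'd': 1
  'e': 2
Scanning left to right for freq == 1:
  Position 0 ('d'): unique! => answer = 0

0


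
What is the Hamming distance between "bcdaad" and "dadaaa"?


Comparing "bcdaad" and "dadaaa" position by position:
  Position 0: 'b' vs 'd' => differ
  Position 1: 'c' vs 'a' => differ
  Position 2: 'd' vs 'd' => same
  Position 3: 'a' vs 'a' => same
  Position 4: 'a' vs 'a' => same
  Position 5: 'd' vs 'a' => differ
Total differences (Hamming distance): 3

3


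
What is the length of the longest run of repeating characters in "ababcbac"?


Input: "ababcbac"
Scanning for longest run:
  Position 1 ('b'): new char, reset run to 1
  Position 2 ('a'): new char, reset run to 1
  Position 3 ('b'): new char, reset run to 1
  Position 4 ('c'): new char, reset run to 1
  Position 5 ('b'): new char, reset run to 1
  Position 6 ('a'): new char, reset run to 1
  Position 7 ('c'): new char, reset run to 1
Longest run: 'a' with length 1

1


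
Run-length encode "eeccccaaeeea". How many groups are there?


Input: eeccccaaeeea
Scanning for consecutive runs:
  Group 1: 'e' x 2 (positions 0-1)
  Group 2: 'c' x 4 (positions 2-5)
  Group 3: 'a' x 2 (positions 6-7)
  Group 4: 'e' x 3 (positions 8-10)
  Group 5: 'a' x 1 (positions 11-11)
Total groups: 5

5


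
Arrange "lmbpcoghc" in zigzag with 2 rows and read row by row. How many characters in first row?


Zigzag "lmbpcoghc" into 2 rows:
Placing characters:
  'l' => row 0
  'm' => row 1
  'b' => row 0
  'p' => row 1
  'c' => row 0
  'o' => row 1
  'g' => row 0
  'h' => row 1
  'c' => row 0
Rows:
  Row 0: "lbcgc"
  Row 1: "mpoh"
First row length: 5

5


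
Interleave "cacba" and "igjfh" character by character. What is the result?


Interleaving "cacba" and "igjfh":
  Position 0: 'c' from first, 'i' from second => "ci"
  Position 1: 'a' from first, 'g' from second => "ag"
  Position 2: 'c' from first, 'j' from second => "cj"
  Position 3: 'b' from first, 'f' from second => "bf"
  Position 4: 'a' from first, 'h' from second => "ah"
Result: ciagcjbfah

ciagcjbfah


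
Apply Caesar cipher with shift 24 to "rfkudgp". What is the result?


Caesar cipher: shift "rfkudgp" by 24
  'r' (pos 17) + 24 = pos 15 = 'p'
  'f' (pos 5) + 24 = pos 3 = 'd'
  'k' (pos 10) + 24 = pos 8 = 'i'
  'u' (pos 20) + 24 = pos 18 = 's'
  'd' (pos 3) + 24 = pos 1 = 'b'
  'g' (pos 6) + 24 = pos 4 = 'e'
  'p' (pos 15) + 24 = pos 13 = 'n'
Result: pdisben

pdisben


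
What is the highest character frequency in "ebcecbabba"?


Input: ebcecbabba
Character counts:
  'a': 2
  'b': 4
  'c': 2
  'e': 2
Maximum frequency: 4

4


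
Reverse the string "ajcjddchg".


Input: ajcjddchg
Reading characters right to left:
  Position 8: 'g'
  Position 7: 'h'
  Position 6: 'c'
  Position 5: 'd'
  Position 4: 'd'
  Position 3: 'j'
  Position 2: 'c'
  Position 1: 'j'
  Position 0: 'a'
Reversed: ghcddjcja

ghcddjcja


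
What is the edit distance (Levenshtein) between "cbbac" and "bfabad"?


Computing edit distance: "cbbac" -> "bfabad"
DP table:
           b    f    a    b    a    d
      0    1    2    3    4    5    6
  c   1    1    2    3    4    5    6
  b   2    1    2    3    3    4    5
  b   3    2    2    3    3    4    5
  a   4    3    3    2    3    3    4
  c   5    4    4    3    3    4    4
Edit distance = dp[5][6] = 4

4


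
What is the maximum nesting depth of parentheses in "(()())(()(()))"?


Input: "(()())(()(()))"
Tracking depth:
  Position 0 '(': depth becomes 1
  Position 1 '(': depth becomes 2
  Position 2 ')': depth becomes 1
  Position 3 '(': depth becomes 2
  Position 4 ')': depth becomes 1
  Position 5 ')': depth becomes 0
  Position 6 '(': depth becomes 1
  Position 7 '(': depth becomes 2
  Position 8 ')': depth becomes 1
  Position 9 '(': depth becomes 2
  Position 10 '(': depth becomes 3
  Position 11 ')': depth becomes 2
  Position 12 ')': depth becomes 1
  Position 13 ')': depth becomes 0
Maximum depth reached: 3

3


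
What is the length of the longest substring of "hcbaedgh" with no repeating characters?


Input: "hcbaedgh"
Sliding window (track last position of each char):
  Position 0 ('h'): window [0,0] length 1 -- new best
  Position 1 ('c'): window [0,1] length 2 -- new best
  Position 2 ('b'): window [0,2] length 3 -- new best
  Position 3 ('a'): window [0,3] length 4 -- new best
  Position 4 ('e'): window [0,4] length 5 -- new best
  Position 5 ('d'): window [0,5] length 6 -- new best
  Position 6 ('g'): window [0,6] length 7 -- new best
  Position 7 ('h'): repeat (last at 0), move window start to 1
  Position 7 ('h'): window [1,7] length 7
Longest substring with no repeats: "hcbaedg" with length 7

7


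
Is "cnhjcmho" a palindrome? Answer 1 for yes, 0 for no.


Input: cnhjcmho
Reversed: ohmcjhnc
  Compare pos 0 ('c') with pos 7 ('o'): MISMATCH
  Compare pos 1 ('n') with pos 6 ('h'): MISMATCH
  Compare pos 2 ('h') with pos 5 ('m'): MISMATCH
  Compare pos 3 ('j') with pos 4 ('c'): MISMATCH
Result: not a palindrome

0


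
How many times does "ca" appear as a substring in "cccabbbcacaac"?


Searching for "ca" in "cccabbbcacaac"
Scanning each position:
  Position 0: "cc" => no
  Position 1: "cc" => no
  Position 2: "ca" => MATCH
  Position 3: "ab" => no
  Position 4: "bb" => no
  Position 5: "bb" => no
  Position 6: "bc" => no
  Position 7: "ca" => MATCH
  Position 8: "ac" => no
  Position 9: "ca" => MATCH
  Position 10: "aa" => no
  Position 11: "ac" => no
Total occurrences: 3

3


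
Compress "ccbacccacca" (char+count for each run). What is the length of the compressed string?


Input: ccbacccacca
Runs:
  'c' x 2 => "c2"
  'b' x 1 => "b1"
  'a' x 1 => "a1"
  'c' x 3 => "c3"
  'a' x 1 => "a1"
  'c' x 2 => "c2"
  'a' x 1 => "a1"
Compressed: "c2b1a1c3a1c2a1"
Compressed length: 14

14


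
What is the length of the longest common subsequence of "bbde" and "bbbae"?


LCS of "bbde" and "bbbae"
DP table:
           b    b    b    a    e
      0    0    0    0    0    0
  b   0    1    1    1    1    1
  b   0    1    2    2    2    2
  d   0    1    2    2    2    2
  e   0    1    2    2    2    3
LCS length = dp[4][5] = 3

3


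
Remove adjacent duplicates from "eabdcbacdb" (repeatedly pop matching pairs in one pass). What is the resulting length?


Input: eabdcbacdb
Stack-based adjacent duplicate removal:
  Read 'e': push. Stack: e
  Read 'a': push. Stack: ea
  Read 'b': push. Stack: eab
  Read 'd': push. Stack: eabd
  Read 'c': push. Stack: eabdc
  Read 'b': push. Stack: eabdcb
  Read 'a': push. Stack: eabdcba
  Read 'c': push. Stack: eabdcbac
  Read 'd': push. Stack: eabdcbacd
  Read 'b': push. Stack: eabdcbacdb
Final stack: "eabdcbacdb" (length 10)

10


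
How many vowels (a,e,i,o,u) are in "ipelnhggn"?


Input: ipelnhggn
Checking each character:
  'i' at position 0: vowel (running total: 1)
  'p' at position 1: consonant
  'e' at position 2: vowel (running total: 2)
  'l' at position 3: consonant
  'n' at position 4: consonant
  'h' at position 5: consonant
  'g' at position 6: consonant
  'g' at position 7: consonant
  'n' at position 8: consonant
Total vowels: 2

2


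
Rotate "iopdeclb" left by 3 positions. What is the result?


Input: "iopdeclb", rotate left by 3
First 3 characters: "iop"
Remaining characters: "declb"
Concatenate remaining + first: "declb" + "iop" = "declbiop"

declbiop


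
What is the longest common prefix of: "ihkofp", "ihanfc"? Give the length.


Words: ihkofp, ihanfc
  Position 0: all 'i' => match
  Position 1: all 'h' => match
  Position 2: ('k', 'a') => mismatch, stop
LCP = "ih" (length 2)

2


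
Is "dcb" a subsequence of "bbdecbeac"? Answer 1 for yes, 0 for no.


Check if "dcb" is a subsequence of "bbdecbeac"
Greedy scan:
  Position 0 ('b'): no match needed
  Position 1 ('b'): no match needed
  Position 2 ('d'): matches sub[0] = 'd'
  Position 3 ('e'): no match needed
  Position 4 ('c'): matches sub[1] = 'c'
  Position 5 ('b'): matches sub[2] = 'b'
  Position 6 ('e'): no match needed
  Position 7 ('a'): no match needed
  Position 8 ('c'): no match needed
All 3 characters matched => is a subsequence

1


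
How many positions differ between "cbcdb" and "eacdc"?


Comparing "cbcdb" and "eacdc" position by position:
  Position 0: 'c' vs 'e' => DIFFER
  Position 1: 'b' vs 'a' => DIFFER
  Position 2: 'c' vs 'c' => same
  Position 3: 'd' vs 'd' => same
  Position 4: 'b' vs 'c' => DIFFER
Positions that differ: 3

3


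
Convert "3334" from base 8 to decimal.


Input: "3334" in base 8
Positional expansion:
  Digit '3' (value 3) x 8^3 = 1536
  Digit '3' (value 3) x 8^2 = 192
  Digit '3' (value 3) x 8^1 = 24
  Digit '4' (value 4) x 8^0 = 4
Sum = 1756

1756


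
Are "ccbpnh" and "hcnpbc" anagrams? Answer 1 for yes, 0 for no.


Strings: "ccbpnh", "hcnpbc"
Sorted first:  bcchnp
Sorted second: bcchnp
Sorted forms match => anagrams

1


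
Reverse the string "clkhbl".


Input: clkhbl
Reading characters right to left:
  Position 5: 'l'
  Position 4: 'b'
  Position 3: 'h'
  Position 2: 'k'
  Position 1: 'l'
  Position 0: 'c'
Reversed: lbhklc

lbhklc


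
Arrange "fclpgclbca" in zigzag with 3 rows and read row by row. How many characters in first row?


Zigzag "fclpgclbca" into 3 rows:
Placing characters:
  'f' => row 0
  'c' => row 1
  'l' => row 2
  'p' => row 1
  'g' => row 0
  'c' => row 1
  'l' => row 2
  'b' => row 1
  'c' => row 0
  'a' => row 1
Rows:
  Row 0: "fgc"
  Row 1: "cpcba"
  Row 2: "ll"
First row length: 3

3


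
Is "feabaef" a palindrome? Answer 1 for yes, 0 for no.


Input: feabaef
Reversed: feabaef
  Compare pos 0 ('f') with pos 6 ('f'): match
  Compare pos 1 ('e') with pos 5 ('e'): match
  Compare pos 2 ('a') with pos 4 ('a'): match
Result: palindrome

1


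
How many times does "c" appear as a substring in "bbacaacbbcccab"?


Searching for "c" in "bbacaacbbcccab"
Scanning each position:
  Position 0: "b" => no
  Position 1: "b" => no
  Position 2: "a" => no
  Position 3: "c" => MATCH
  Position 4: "a" => no
  Position 5: "a" => no
  Position 6: "c" => MATCH
  Position 7: "b" => no
  Position 8: "b" => no
  Position 9: "c" => MATCH
  Position 10: "c" => MATCH
  Position 11: "c" => MATCH
  Position 12: "a" => no
  Position 13: "b" => no
Total occurrences: 5

5


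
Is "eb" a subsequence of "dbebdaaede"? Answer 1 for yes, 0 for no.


Check if "eb" is a subsequence of "dbebdaaede"
Greedy scan:
  Position 0 ('d'): no match needed
  Position 1 ('b'): no match needed
  Position 2 ('e'): matches sub[0] = 'e'
  Position 3 ('b'): matches sub[1] = 'b'
  Position 4 ('d'): no match needed
  Position 5 ('a'): no match needed
  Position 6 ('a'): no match needed
  Position 7 ('e'): no match needed
  Position 8 ('d'): no match needed
  Position 9 ('e'): no match needed
All 2 characters matched => is a subsequence

1


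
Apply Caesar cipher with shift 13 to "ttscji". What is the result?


Caesar cipher: shift "ttscji" by 13
  't' (pos 19) + 13 = pos 6 = 'g'
  't' (pos 19) + 13 = pos 6 = 'g'
  's' (pos 18) + 13 = pos 5 = 'f'
  'c' (pos 2) + 13 = pos 15 = 'p'
  'j' (pos 9) + 13 = pos 22 = 'w'
  'i' (pos 8) + 13 = pos 21 = 'v'
Result: ggfpwv

ggfpwv


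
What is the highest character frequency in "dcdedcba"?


Input: dcdedcba
Character counts:
  'a': 1
  'b': 1
  'c': 2
  'd': 3
  'e': 1
Maximum frequency: 3

3


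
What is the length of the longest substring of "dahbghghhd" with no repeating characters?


Input: "dahbghghhd"
Sliding window (track last position of each char):
  Position 0 ('d'): window [0,0] length 1 -- new best
  Position 1 ('a'): window [0,1] length 2 -- new best
  Position 2 ('h'): window [0,2] length 3 -- new best
  Position 3 ('b'): window [0,3] length 4 -- new best
  Position 4 ('g'): window [0,4] length 5 -- new best
  Position 5 ('h'): repeat (last at 2), move window start to 3
  Position 5 ('h'): window [3,5] length 3
  Position 6 ('g'): repeat (last at 4), move window start to 5
  Position 6 ('g'): window [5,6] length 2
  Position 7 ('h'): repeat (last at 5), move window start to 6
  Position 7 ('h'): window [6,7] length 2
  Position 8 ('h'): repeat (last at 7), move window start to 8
  Position 8 ('h'): window [8,8] length 1
  Position 9 ('d'): window [8,9] length 2
Longest substring with no repeats: "dahbg" with length 5

5


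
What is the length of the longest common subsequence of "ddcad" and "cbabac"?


LCS of "ddcad" and "cbabac"
DP table:
           c    b    a    b    a    c
      0    0    0    0    0    0    0
  d   0    0    0    0    0    0    0
  d   0    0    0    0    0    0    0
  c   0    1    1    1    1    1    1
  a   0    1    1    2    2    2    2
  d   0    1    1    2    2    2    2
LCS length = dp[5][6] = 2

2


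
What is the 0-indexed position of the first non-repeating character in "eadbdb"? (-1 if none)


Input: eadbdb
Character frequencies:
  'a': 1
  'b': 2
  'd': 2
  'e': 1
Scanning left to right for freq == 1:
  Position 0 ('e'): unique! => answer = 0

0


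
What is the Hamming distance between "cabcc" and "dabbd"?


Comparing "cabcc" and "dabbd" position by position:
  Position 0: 'c' vs 'd' => differ
  Position 1: 'a' vs 'a' => same
  Position 2: 'b' vs 'b' => same
  Position 3: 'c' vs 'b' => differ
  Position 4: 'c' vs 'd' => differ
Total differences (Hamming distance): 3

3


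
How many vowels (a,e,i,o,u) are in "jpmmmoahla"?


Input: jpmmmoahla
Checking each character:
  'j' at position 0: consonant
  'p' at position 1: consonant
  'm' at position 2: consonant
  'm' at position 3: consonant
  'm' at position 4: consonant
  'o' at position 5: vowel (running total: 1)
  'a' at position 6: vowel (running total: 2)
  'h' at position 7: consonant
  'l' at position 8: consonant
  'a' at position 9: vowel (running total: 3)
Total vowels: 3

3


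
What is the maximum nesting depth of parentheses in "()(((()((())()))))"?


Input: "()(((()((())()))))"
Tracking depth:
  Position 0 '(': depth becomes 1
  Position 1 ')': depth becomes 0
  Position 2 '(': depth becomes 1
  Position 3 '(': depth becomes 2
  Position 4 '(': depth becomes 3
  Position 5 '(': depth becomes 4
  Position 6 ')': depth becomes 3
  Position 7 '(': depth becomes 4
  Position 8 '(': depth becomes 5
  Position 9 '(': depth becomes 6
  Position 10 ')': depth becomes 5
  Position 11 ')': depth becomes 4
  Position 12 '(': depth becomes 5
  Position 13 ')': depth becomes 4
  Position 14 ')': depth becomes 3
  Position 15 ')': depth becomes 2
  Position 16 ')': depth becomes 1
  Position 17 ')': depth becomes 0
Maximum depth reached: 6

6


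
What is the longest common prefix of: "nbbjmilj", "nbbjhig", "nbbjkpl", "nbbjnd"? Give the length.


Words: nbbjmilj, nbbjhig, nbbjkpl, nbbjnd
  Position 0: all 'n' => match
  Position 1: all 'b' => match
  Position 2: all 'b' => match
  Position 3: all 'j' => match
  Position 4: ('m', 'h', 'k', 'n') => mismatch, stop
LCP = "nbbj" (length 4)

4


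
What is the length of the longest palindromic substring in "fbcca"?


Input: "fbcca"
Checking substrings for palindromes:
  [2:4] "cc" (len 2) => palindrome
Longest palindromic substring: "cc" with length 2

2


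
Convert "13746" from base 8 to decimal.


Input: "13746" in base 8
Positional expansion:
  Digit '1' (value 1) x 8^4 = 4096
  Digit '3' (value 3) x 8^3 = 1536
  Digit '7' (value 7) x 8^2 = 448
  Digit '4' (value 4) x 8^1 = 32
  Digit '6' (value 6) x 8^0 = 6
Sum = 6118

6118


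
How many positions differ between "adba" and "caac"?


Comparing "adba" and "caac" position by position:
  Position 0: 'a' vs 'c' => DIFFER
  Position 1: 'd' vs 'a' => DIFFER
  Position 2: 'b' vs 'a' => DIFFER
  Position 3: 'a' vs 'c' => DIFFER
Positions that differ: 4

4


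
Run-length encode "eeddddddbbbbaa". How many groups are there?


Input: eeddddddbbbbaa
Scanning for consecutive runs:
  Group 1: 'e' x 2 (positions 0-1)
  Group 2: 'd' x 6 (positions 2-7)
  Group 3: 'b' x 4 (positions 8-11)
  Group 4: 'a' x 2 (positions 12-13)
Total groups: 4

4


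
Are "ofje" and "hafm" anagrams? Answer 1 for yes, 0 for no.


Strings: "ofje", "hafm"
Sorted first:  efjo
Sorted second: afhm
Differ at position 0: 'e' vs 'a' => not anagrams

0


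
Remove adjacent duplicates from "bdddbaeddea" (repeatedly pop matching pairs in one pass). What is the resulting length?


Input: bdddbaeddea
Stack-based adjacent duplicate removal:
  Read 'b': push. Stack: b
  Read 'd': push. Stack: bd
  Read 'd': matches stack top 'd' => pop. Stack: b
  Read 'd': push. Stack: bd
  Read 'b': push. Stack: bdb
  Read 'a': push. Stack: bdba
  Read 'e': push. Stack: bdbae
  Read 'd': push. Stack: bdbaed
  Read 'd': matches stack top 'd' => pop. Stack: bdbae
  Read 'e': matches stack top 'e' => pop. Stack: bdba
  Read 'a': matches stack top 'a' => pop. Stack: bdb
Final stack: "bdb" (length 3)

3


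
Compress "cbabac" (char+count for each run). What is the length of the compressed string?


Input: cbabac
Runs:
  'c' x 1 => "c1"
  'b' x 1 => "b1"
  'a' x 1 => "a1"
  'b' x 1 => "b1"
  'a' x 1 => "a1"
  'c' x 1 => "c1"
Compressed: "c1b1a1b1a1c1"
Compressed length: 12

12


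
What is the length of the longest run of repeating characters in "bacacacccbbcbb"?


Input: "bacacacccbbcbb"
Scanning for longest run:
  Position 1 ('a'): new char, reset run to 1
  Position 2 ('c'): new char, reset run to 1
  Position 3 ('a'): new char, reset run to 1
  Position 4 ('c'): new char, reset run to 1
  Position 5 ('a'): new char, reset run to 1
  Position 6 ('c'): new char, reset run to 1
  Position 7 ('c'): continues run of 'c', length=2
  Position 8 ('c'): continues run of 'c', length=3
  Position 9 ('b'): new char, reset run to 1
  Position 10 ('b'): continues run of 'b', length=2
  Position 11 ('c'): new char, reset run to 1
  Position 12 ('b'): new char, reset run to 1
  Position 13 ('b'): continues run of 'b', length=2
Longest run: 'c' with length 3

3


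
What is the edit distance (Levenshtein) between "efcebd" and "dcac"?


Computing edit distance: "efcebd" -> "dcac"
DP table:
           d    c    a    c
      0    1    2    3    4
  e   1    1    2    3    4
  f   2    2    2    3    4
  c   3    3    2    3    3
  e   4    4    3    3    4
  b   5    5    4    4    4
  d   6    5    5    5    5
Edit distance = dp[6][4] = 5

5


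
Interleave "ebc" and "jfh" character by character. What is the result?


Interleaving "ebc" and "jfh":
  Position 0: 'e' from first, 'j' from second => "ej"
  Position 1: 'b' from first, 'f' from second => "bf"
  Position 2: 'c' from first, 'h' from second => "ch"
Result: ejbfch

ejbfch


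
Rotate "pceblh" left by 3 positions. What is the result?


Input: "pceblh", rotate left by 3
First 3 characters: "pce"
Remaining characters: "blh"
Concatenate remaining + first: "blh" + "pce" = "blhpce"

blhpce


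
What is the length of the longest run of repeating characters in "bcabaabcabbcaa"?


Input: "bcabaabcabbcaa"
Scanning for longest run:
  Position 1 ('c'): new char, reset run to 1
  Position 2 ('a'): new char, reset run to 1
  Position 3 ('b'): new char, reset run to 1
  Position 4 ('a'): new char, reset run to 1
  Position 5 ('a'): continues run of 'a', length=2
  Position 6 ('b'): new char, reset run to 1
  Position 7 ('c'): new char, reset run to 1
  Position 8 ('a'): new char, reset run to 1
  Position 9 ('b'): new char, reset run to 1
  Position 10 ('b'): continues run of 'b', length=2
  Position 11 ('c'): new char, reset run to 1
  Position 12 ('a'): new char, reset run to 1
  Position 13 ('a'): continues run of 'a', length=2
Longest run: 'a' with length 2

2


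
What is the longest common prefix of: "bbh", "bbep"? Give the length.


Words: bbh, bbep
  Position 0: all 'b' => match
  Position 1: all 'b' => match
  Position 2: ('h', 'e') => mismatch, stop
LCP = "bb" (length 2)

2


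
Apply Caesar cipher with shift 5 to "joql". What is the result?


Caesar cipher: shift "joql" by 5
  'j' (pos 9) + 5 = pos 14 = 'o'
  'o' (pos 14) + 5 = pos 19 = 't'
  'q' (pos 16) + 5 = pos 21 = 'v'
  'l' (pos 11) + 5 = pos 16 = 'q'
Result: otvq

otvq


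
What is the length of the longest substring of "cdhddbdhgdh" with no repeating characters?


Input: "cdhddbdhgdh"
Sliding window (track last position of each char):
  Position 0 ('c'): window [0,0] length 1 -- new best
  Position 1 ('d'): window [0,1] length 2 -- new best
  Position 2 ('h'): window [0,2] length 3 -- new best
  Position 3 ('d'): repeat (last at 1), move window start to 2
  Position 3 ('d'): window [2,3] length 2
  Position 4 ('d'): repeat (last at 3), move window start to 4
  Position 4 ('d'): window [4,4] length 1
  Position 5 ('b'): window [4,5] length 2
  Position 6 ('d'): repeat (last at 4), move window start to 5
  Position 6 ('d'): window [5,6] length 2
  Position 7 ('h'): window [5,7] length 3
  Position 8 ('g'): window [5,8] length 4 -- new best
  Position 9 ('d'): repeat (last at 6), move window start to 7
  Position 9 ('d'): window [7,9] length 3
  Position 10 ('h'): repeat (last at 7), move window start to 8
  Position 10 ('h'): window [8,10] length 3
Longest substring with no repeats: "bdhg" with length 4

4


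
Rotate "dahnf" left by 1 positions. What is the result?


Input: "dahnf", rotate left by 1
First 1 characters: "d"
Remaining characters: "ahnf"
Concatenate remaining + first: "ahnf" + "d" = "ahnfd"

ahnfd


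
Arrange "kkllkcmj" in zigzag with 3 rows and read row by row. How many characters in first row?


Zigzag "kkllkcmj" into 3 rows:
Placing characters:
  'k' => row 0
  'k' => row 1
  'l' => row 2
  'l' => row 1
  'k' => row 0
  'c' => row 1
  'm' => row 2
  'j' => row 1
Rows:
  Row 0: "kk"
  Row 1: "klcj"
  Row 2: "lm"
First row length: 2

2


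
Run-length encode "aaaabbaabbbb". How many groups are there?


Input: aaaabbaabbbb
Scanning for consecutive runs:
  Group 1: 'a' x 4 (positions 0-3)
  Group 2: 'b' x 2 (positions 4-5)
  Group 3: 'a' x 2 (positions 6-7)
  Group 4: 'b' x 4 (positions 8-11)
Total groups: 4

4


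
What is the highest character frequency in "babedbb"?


Input: babedbb
Character counts:
  'a': 1
  'b': 4
  'd': 1
  'e': 1
Maximum frequency: 4

4


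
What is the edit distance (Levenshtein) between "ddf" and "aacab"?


Computing edit distance: "ddf" -> "aacab"
DP table:
           a    a    c    a    b
      0    1    2    3    4    5
  d   1    1    2    3    4    5
  d   2    2    2    3    4    5
  f   3    3    3    3    4    5
Edit distance = dp[3][5] = 5

5


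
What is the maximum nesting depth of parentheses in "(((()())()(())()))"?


Input: "(((()())()(())()))"
Tracking depth:
  Position 0 '(': depth becomes 1
  Position 1 '(': depth becomes 2
  Position 2 '(': depth becomes 3
  Position 3 '(': depth becomes 4
  Position 4 ')': depth becomes 3
  Position 5 '(': depth becomes 4
  Position 6 ')': depth becomes 3
  Position 7 ')': depth becomes 2
  Position 8 '(': depth becomes 3
  Position 9 ')': depth becomes 2
  Position 10 '(': depth becomes 3
  Position 11 '(': depth becomes 4
  Position 12 ')': depth becomes 3
  Position 13 ')': depth becomes 2
  Position 14 '(': depth becomes 3
  Position 15 ')': depth becomes 2
  Position 16 ')': depth becomes 1
  Position 17 ')': depth becomes 0
Maximum depth reached: 4

4


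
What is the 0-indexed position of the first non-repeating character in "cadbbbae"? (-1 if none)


Input: cadbbbae
Character frequencies:
  'a': 2
  'b': 3
  'c': 1
  'd': 1
  'e': 1
Scanning left to right for freq == 1:
  Position 0 ('c'): unique! => answer = 0

0


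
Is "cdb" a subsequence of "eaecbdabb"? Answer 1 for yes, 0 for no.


Check if "cdb" is a subsequence of "eaecbdabb"
Greedy scan:
  Position 0 ('e'): no match needed
  Position 1 ('a'): no match needed
  Position 2 ('e'): no match needed
  Position 3 ('c'): matches sub[0] = 'c'
  Position 4 ('b'): no match needed
  Position 5 ('d'): matches sub[1] = 'd'
  Position 6 ('a'): no match needed
  Position 7 ('b'): matches sub[2] = 'b'
  Position 8 ('b'): no match needed
All 3 characters matched => is a subsequence

1


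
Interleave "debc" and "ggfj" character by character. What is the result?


Interleaving "debc" and "ggfj":
  Position 0: 'd' from first, 'g' from second => "dg"
  Position 1: 'e' from first, 'g' from second => "eg"
  Position 2: 'b' from first, 'f' from second => "bf"
  Position 3: 'c' from first, 'j' from second => "cj"
Result: dgegbfcj

dgegbfcj


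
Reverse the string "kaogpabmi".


Input: kaogpabmi
Reading characters right to left:
  Position 8: 'i'
  Position 7: 'm'
  Position 6: 'b'
  Position 5: 'a'
  Position 4: 'p'
  Position 3: 'g'
  Position 2: 'o'
  Position 1: 'a'
  Position 0: 'k'
Reversed: imbapgoak

imbapgoak


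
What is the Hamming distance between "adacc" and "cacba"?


Comparing "adacc" and "cacba" position by position:
  Position 0: 'a' vs 'c' => differ
  Position 1: 'd' vs 'a' => differ
  Position 2: 'a' vs 'c' => differ
  Position 3: 'c' vs 'b' => differ
  Position 4: 'c' vs 'a' => differ
Total differences (Hamming distance): 5

5


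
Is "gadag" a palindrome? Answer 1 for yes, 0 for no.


Input: gadag
Reversed: gadag
  Compare pos 0 ('g') with pos 4 ('g'): match
  Compare pos 1 ('a') with pos 3 ('a'): match
Result: palindrome

1


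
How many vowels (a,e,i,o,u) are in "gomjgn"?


Input: gomjgn
Checking each character:
  'g' at position 0: consonant
  'o' at position 1: vowel (running total: 1)
  'm' at position 2: consonant
  'j' at position 3: consonant
  'g' at position 4: consonant
  'n' at position 5: consonant
Total vowels: 1

1


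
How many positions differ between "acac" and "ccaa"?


Comparing "acac" and "ccaa" position by position:
  Position 0: 'a' vs 'c' => DIFFER
  Position 1: 'c' vs 'c' => same
  Position 2: 'a' vs 'a' => same
  Position 3: 'c' vs 'a' => DIFFER
Positions that differ: 2

2


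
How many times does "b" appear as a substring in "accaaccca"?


Searching for "b" in "accaaccca"
Scanning each position:
  Position 0: "a" => no
  Position 1: "c" => no
  Position 2: "c" => no
  Position 3: "a" => no
  Position 4: "a" => no
  Position 5: "c" => no
  Position 6: "c" => no
  Position 7: "c" => no
  Position 8: "a" => no
Total occurrences: 0

0


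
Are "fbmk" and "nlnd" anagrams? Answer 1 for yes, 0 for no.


Strings: "fbmk", "nlnd"
Sorted first:  bfkm
Sorted second: dlnn
Differ at position 0: 'b' vs 'd' => not anagrams

0


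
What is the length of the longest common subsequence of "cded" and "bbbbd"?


LCS of "cded" and "bbbbd"
DP table:
           b    b    b    b    d
      0    0    0    0    0    0
  c   0    0    0    0    0    0
  d   0    0    0    0    0    1
  e   0    0    0    0    0    1
  d   0    0    0    0    0    1
LCS length = dp[4][5] = 1

1


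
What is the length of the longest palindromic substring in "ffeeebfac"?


Input: "ffeeebfac"
Checking substrings for palindromes:
  [2:5] "eee" (len 3) => palindrome
  [0:2] "ff" (len 2) => palindrome
  [2:4] "ee" (len 2) => palindrome
  [3:5] "ee" (len 2) => palindrome
Longest palindromic substring: "eee" with length 3

3


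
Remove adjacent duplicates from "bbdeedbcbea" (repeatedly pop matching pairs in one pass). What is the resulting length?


Input: bbdeedbcbea
Stack-based adjacent duplicate removal:
  Read 'b': push. Stack: b
  Read 'b': matches stack top 'b' => pop. Stack: (empty)
  Read 'd': push. Stack: d
  Read 'e': push. Stack: de
  Read 'e': matches stack top 'e' => pop. Stack: d
  Read 'd': matches stack top 'd' => pop. Stack: (empty)
  Read 'b': push. Stack: b
  Read 'c': push. Stack: bc
  Read 'b': push. Stack: bcb
  Read 'e': push. Stack: bcbe
  Read 'a': push. Stack: bcbea
Final stack: "bcbea" (length 5)

5


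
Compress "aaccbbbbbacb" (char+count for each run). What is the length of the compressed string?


Input: aaccbbbbbacb
Runs:
  'a' x 2 => "a2"
  'c' x 2 => "c2"
  'b' x 5 => "b5"
  'a' x 1 => "a1"
  'c' x 1 => "c1"
  'b' x 1 => "b1"
Compressed: "a2c2b5a1c1b1"
Compressed length: 12

12


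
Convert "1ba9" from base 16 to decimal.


Input: "1ba9" in base 16
Positional expansion:
  Digit '1' (value 1) x 16^3 = 4096
  Digit 'b' (value 11) x 16^2 = 2816
  Digit 'a' (value 10) x 16^1 = 160
  Digit '9' (value 9) x 16^0 = 9
Sum = 7081

7081


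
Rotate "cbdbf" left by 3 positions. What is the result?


Input: "cbdbf", rotate left by 3
First 3 characters: "cbd"
Remaining characters: "bf"
Concatenate remaining + first: "bf" + "cbd" = "bfcbd"

bfcbd


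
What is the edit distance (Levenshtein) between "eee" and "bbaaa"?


Computing edit distance: "eee" -> "bbaaa"
DP table:
           b    b    a    a    a
      0    1    2    3    4    5
  e   1    1    2    3    4    5
  e   2    2    2    3    4    5
  e   3    3    3    3    4    5
Edit distance = dp[3][5] = 5

5


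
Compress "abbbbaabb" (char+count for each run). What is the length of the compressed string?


Input: abbbbaabb
Runs:
  'a' x 1 => "a1"
  'b' x 4 => "b4"
  'a' x 2 => "a2"
  'b' x 2 => "b2"
Compressed: "a1b4a2b2"
Compressed length: 8

8


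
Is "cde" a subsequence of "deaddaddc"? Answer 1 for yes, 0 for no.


Check if "cde" is a subsequence of "deaddaddc"
Greedy scan:
  Position 0 ('d'): no match needed
  Position 1 ('e'): no match needed
  Position 2 ('a'): no match needed
  Position 3 ('d'): no match needed
  Position 4 ('d'): no match needed
  Position 5 ('a'): no match needed
  Position 6 ('d'): no match needed
  Position 7 ('d'): no match needed
  Position 8 ('c'): matches sub[0] = 'c'
Only matched 1/3 characters => not a subsequence

0


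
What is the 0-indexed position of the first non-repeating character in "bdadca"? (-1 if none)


Input: bdadca
Character frequencies:
  'a': 2
  'b': 1
  'c': 1
  'd': 2
Scanning left to right for freq == 1:
  Position 0 ('b'): unique! => answer = 0

0


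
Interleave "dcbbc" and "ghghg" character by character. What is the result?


Interleaving "dcbbc" and "ghghg":
  Position 0: 'd' from first, 'g' from second => "dg"
  Position 1: 'c' from first, 'h' from second => "ch"
  Position 2: 'b' from first, 'g' from second => "bg"
  Position 3: 'b' from first, 'h' from second => "bh"
  Position 4: 'c' from first, 'g' from second => "cg"
Result: dgchbgbhcg

dgchbgbhcg
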